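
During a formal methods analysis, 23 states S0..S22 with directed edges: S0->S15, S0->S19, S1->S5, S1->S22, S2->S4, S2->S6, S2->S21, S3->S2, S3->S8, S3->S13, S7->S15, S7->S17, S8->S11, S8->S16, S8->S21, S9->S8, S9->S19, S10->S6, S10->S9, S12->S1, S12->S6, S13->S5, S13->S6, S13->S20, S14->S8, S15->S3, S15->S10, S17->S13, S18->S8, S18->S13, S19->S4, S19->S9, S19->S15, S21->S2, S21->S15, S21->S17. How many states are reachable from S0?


BFS from S0:
  layer 0: {S0}
  layer 1: {S15, S19}
  layer 2: {S3, S4, S9, S10}
  layer 3: {S2, S6, S8, S13}
  layer 4: {S5, S11, S16, S20, S21}
  layer 5: {S17}
Reachable set: {S0, S2, S3, S4, S5, S6, S8, S9, S10, S11, S13, S15, S16, S17, S19, S20, S21}
Count = 17

17


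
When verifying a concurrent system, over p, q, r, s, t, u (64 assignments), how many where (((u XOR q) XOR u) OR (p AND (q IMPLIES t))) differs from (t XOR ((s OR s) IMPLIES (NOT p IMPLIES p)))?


F1 = (((u XOR q) XOR u) OR (p AND (q IMPLIES t)))
F2 = (t XOR ((s OR s) IMPLIES (NOT p IMPLIES p)))
Evaluate both on each of 64 rows (bits = p,q,r,s,t,u):
  row 0 [000000]: F1=0 F2=1 (differ) -> 1
  row 1 [000001]: F1=0 F2=1 (differ) -> 1
  row 2 [000010]: F1=0 F2=0 -> 0
  row 3 [000011]: F1=0 F2=0 -> 0
  row 4 [000100]: F1=0 F2=0 -> 0
  (every remaining row is evaluated the same way; all 64 results are listed next)
Full result column, 8 rows per line (p,q,r fixed per line; s,t,u runs 000..111 left to right):
  rows 0-7 [p,q,r=000]: 11000011  (ones: 4)
  rows 8-15 [p,q,r=001]: 11000011  (ones: 4)
  rows 16-23 [p,q,r=010]: 00111100  (ones: 4)
  rows 24-31 [p,q,r=011]: 00111100  (ones: 4)
  rows 32-39 [p,q,r=100]: 00110011  (ones: 4)
  rows 40-47 [p,q,r=101]: 00110011  (ones: 4)
  rows 48-55 [p,q,r=110]: 00110011  (ones: 4)
  rows 56-63 [p,q,r=111]: 00110011  (ones: 4)
Disagreements = 4+4+4+4+4+4+4+4 = 32

32


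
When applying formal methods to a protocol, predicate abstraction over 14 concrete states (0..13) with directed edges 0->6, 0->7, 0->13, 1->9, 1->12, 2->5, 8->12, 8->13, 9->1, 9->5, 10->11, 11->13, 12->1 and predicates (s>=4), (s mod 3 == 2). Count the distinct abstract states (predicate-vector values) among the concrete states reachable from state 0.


BFS from 0:
Concrete reachable: {0, 6, 7, 13}
Abstract via predicates (s>=4), (s mod 3 == 2):
  (0,0) <- {0}
  (1,0) <- {6, 7, 13}
Distinct abstract states = 2

2


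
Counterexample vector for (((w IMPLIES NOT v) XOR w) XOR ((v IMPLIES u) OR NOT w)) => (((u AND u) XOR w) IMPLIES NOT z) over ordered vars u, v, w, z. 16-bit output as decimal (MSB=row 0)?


F1 = (((w IMPLIES NOT v) XOR w) XOR ((v IMPLIES u) OR NOT w))
F2 = (((u AND u) XOR w) IMPLIES NOT z)
Counterexample to F1=>F2 is where F1=1 and F2=0.
Evaluate each row (bits = u,v,w,z, MSB first):
  row 0 [0000]: F1=0 F2=1 -> F1&~F2 -> 0
  row 1 [0001]: F1=0 F2=1 -> F1&~F2 -> 0
  row 2 [0010]: F1=1 F2=1 -> F1&~F2 -> 0
  row 3 [0011]: F1=1 F2=0 -> F1&~F2 -> 1
  row 4 [0100]: F1=0 F2=1 -> F1&~F2 -> 0
  row 5 [0101]: F1=0 F2=1 -> F1&~F2 -> 0
  row 6 [0110]: F1=1 F2=1 -> F1&~F2 -> 0
  row 7 [0111]: F1=1 F2=0 -> F1&~F2 -> 1
  row 8 [1000]: F1=0 F2=1 -> F1&~F2 -> 0
  row 9 [1001]: F1=0 F2=0 -> F1&~F2 -> 0
  row 10 [1010]: F1=1 F2=1 -> F1&~F2 -> 0
  row 11 [1011]: F1=1 F2=1 -> F1&~F2 -> 0
  row 12 [1100]: F1=0 F2=1 -> F1&~F2 -> 0
  row 13 [1101]: F1=0 F2=0 -> F1&~F2 -> 0
  row 14 [1110]: F1=0 F2=1 -> F1&~F2 -> 0
  row 15 [1111]: F1=0 F2=1 -> F1&~F2 -> 0
Full result column, 4 rows per line (u,v fixed per line; w,z runs 00..11 left to right):
  rows 0-3 [u,v=00]: 0001  = hex 1
  rows 4-7 [u,v=01]: 0001  = hex 1
  rows 8-11 [u,v=10]: 0000  = hex 0
  rows 12-15 [u,v=11]: 0000  = hex 0
Counterexample vector (row 0 .. row 15) = 0001000100000000
Output column grouped in 4s = 0001 0001 0000 0000 = 0x1100
Convert to decimal digit by digit (value = value*16 + digit):
  1 -> 1
  1*16 + 1 = 17
  17*16 + 0 = 272
  272*16 + 0 = 4352
Decimal = 4352

4352


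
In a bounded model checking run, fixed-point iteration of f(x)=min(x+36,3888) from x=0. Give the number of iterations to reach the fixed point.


Step 1: x=0, cap=3888, increment=36
Step 2: x grows by 36 each step until capped at 3888; fixed point is x=3888
Step 3: iterations = ceil(3888/36) = 108

108


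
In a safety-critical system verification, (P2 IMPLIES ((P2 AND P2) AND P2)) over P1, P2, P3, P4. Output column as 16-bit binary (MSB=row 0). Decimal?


Formula: (P2 IMPLIES ((P2 AND P2) AND P2)) over P1, P2, P3, P4 (16 rows)
Evaluate each row (bits = P1,P2,P3,P4, MSB first):
  row 0 [0000]: (0 IMPLIES ((0 AND 0) AND 0)) -> 1
  row 1 [0001]: (0 IMPLIES ((0 AND 0) AND 0)) -> 1
  row 2 [0010]: (0 IMPLIES ((0 AND 0) AND 0)) -> 1
  row 3 [0011]: (0 IMPLIES ((0 AND 0) AND 0)) -> 1
  row 4 [0100]: (1 IMPLIES ((1 AND 1) AND 1)) -> 1
  row 5 [0101]: (1 IMPLIES ((1 AND 1) AND 1)) -> 1
  row 6 [0110]: (1 IMPLIES ((1 AND 1) AND 1)) -> 1
  row 7 [0111]: (1 IMPLIES ((1 AND 1) AND 1)) -> 1
  row 8 [1000]: (0 IMPLIES ((0 AND 0) AND 0)) -> 1
  row 9 [1001]: (0 IMPLIES ((0 AND 0) AND 0)) -> 1
  row 10 [1010]: (0 IMPLIES ((0 AND 0) AND 0)) -> 1
  row 11 [1011]: (0 IMPLIES ((0 AND 0) AND 0)) -> 1
  row 12 [1100]: (1 IMPLIES ((1 AND 1) AND 1)) -> 1
  row 13 [1101]: (1 IMPLIES ((1 AND 1) AND 1)) -> 1
  row 14 [1110]: (1 IMPLIES ((1 AND 1) AND 1)) -> 1
  row 15 [1111]: (1 IMPLIES ((1 AND 1) AND 1)) -> 1
Full result column, 4 rows per line (P1,P2 fixed per line; P3,P4 runs 00..11 left to right):
  rows 0-3 [P1,P2=00]: 1111  = hex F
  rows 4-7 [P1,P2=01]: 1111  = hex F
  rows 8-11 [P1,P2=10]: 1111  = hex F
  rows 12-15 [P1,P2=11]: 1111  = hex F
Output column (row 0 .. row 15) = 1111111111111111
Output column grouped in 4s = 1111 1111 1111 1111 = 0xFFFF
Convert to decimal digit by digit (value = value*16 + digit):
  F -> 15
  15*16 + 15 (F) = 255
  255*16 + 15 (F) = 4095
  4095*16 + 15 (F) = 65535
Decimal = 65535

65535


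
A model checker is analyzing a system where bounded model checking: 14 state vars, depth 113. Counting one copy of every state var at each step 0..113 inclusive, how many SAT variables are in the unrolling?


BMC unrolls to depth k, creating one copy of each state var for steps 0..k.
Step count = 113 + 1 = 114 (steps 0 through 113)
Vars per step = 14
Total = 14 * 114 = 1596

1596


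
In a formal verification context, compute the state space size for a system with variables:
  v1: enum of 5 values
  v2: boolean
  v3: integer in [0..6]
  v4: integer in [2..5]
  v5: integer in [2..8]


State space = product of domain sizes of all variables.
Domain sizes:
  v1 (enum of 5 values): 5
  v2 (boolean): 2
  v3 (integer in [0..6]): 7
  v4 (integer in [2..5]): 4
  v5 (integer in [2..8]): 7
Product = 5 * 2 * 7 * 4 * 7 = 1960

1960


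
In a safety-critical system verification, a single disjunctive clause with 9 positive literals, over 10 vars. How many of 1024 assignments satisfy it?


Step 1: Total=2^10=1024
Step 2: Unsat when all 9 false: 2^1=2
Step 3: Sat=1024-2=1022

1022


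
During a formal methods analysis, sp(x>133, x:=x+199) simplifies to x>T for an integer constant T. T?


Formula: sp(P, x:=E) = exists old_x. (x = E[old_x/x]) AND P[old_x/x] (old_x is the value of x before the assignment; eliminate old_x by solving x = E[old_x/x] for old_x)
Step 1: Precondition P: x>133, i.e. old_x > 133
Step 2: Assignment gives x = old_x + 199, so old_x = x - 199
Step 3: Substitute into P: x - 199 > 133
Step 4: Simplify: x > 133+199 = 332

332


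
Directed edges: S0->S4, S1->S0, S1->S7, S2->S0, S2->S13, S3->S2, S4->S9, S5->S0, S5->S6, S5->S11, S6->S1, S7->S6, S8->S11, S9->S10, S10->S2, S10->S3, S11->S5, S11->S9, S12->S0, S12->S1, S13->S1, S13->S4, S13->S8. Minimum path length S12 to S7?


BFS layer-by-layer from S12:
  dist 0: {S12}
  dist 1: {S0, S1}
  dist 2: {S4, S7}
  -> S7 reached at distance 2
Shortest path length = 2

2


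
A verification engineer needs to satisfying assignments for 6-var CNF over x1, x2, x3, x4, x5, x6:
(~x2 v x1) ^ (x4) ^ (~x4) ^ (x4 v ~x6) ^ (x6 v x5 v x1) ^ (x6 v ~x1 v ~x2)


CNF with 6 clauses over 6 vars (64 assignments).
An assignment satisfies CNF iff every clause has >=1 true literal.
Check each row (bits = x1,x2,x3,x4,x5,x6; clause T/F shown):
  row 0 [000000]: clauses=TFTTFT -> 0
  row 1 [000001]: clauses=TFTFTT -> 0
  row 2 [000010]: clauses=TFTTTT -> 0
  row 3 [000011]: clauses=TFTFTT -> 0
  row 4 [000100]: clauses=TTFTFT -> 0
  (every remaining row is evaluated the same way; all 64 results are listed next)
Full result column, 8 rows per line (x1,x2,x3 fixed per line; x4,x5,x6 runs 000..111 left to right):
  rows 0-7 [x1,x2,x3=000]: 00000000  (ones: 0)
  rows 8-15 [x1,x2,x3=001]: 00000000  (ones: 0)
  rows 16-23 [x1,x2,x3=010]: 00000000  (ones: 0)
  rows 24-31 [x1,x2,x3=011]: 00000000  (ones: 0)
  rows 32-39 [x1,x2,x3=100]: 00000000  (ones: 0)
  rows 40-47 [x1,x2,x3=101]: 00000000  (ones: 0)
  rows 48-55 [x1,x2,x3=110]: 00000000  (ones: 0)
  rows 56-63 [x1,x2,x3=111]: 00000000  (ones: 0)
Satisfying assignments = 0+0+0+0+0+0+0+0 = 0

0


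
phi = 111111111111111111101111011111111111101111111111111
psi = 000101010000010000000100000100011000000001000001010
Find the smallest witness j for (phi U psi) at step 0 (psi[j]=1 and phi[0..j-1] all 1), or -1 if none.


(phi U psi) at 0: need smallest j with psi[j]=1 and phi[i]=1 for all i in [0,j).
Scan from step 0:
  step 0: phi=1, psi=0 -> continue
  step 1: phi=1, psi=0 -> continue
  step 2: phi=1, psi=0 -> continue
  step 3: psi=1 and phi held for [0,3) -> witness found
Witness step = 3

3


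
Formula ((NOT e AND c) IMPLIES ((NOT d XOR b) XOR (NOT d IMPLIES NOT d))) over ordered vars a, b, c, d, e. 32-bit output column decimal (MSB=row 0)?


Formula: ((NOT e AND c) IMPLIES ((NOT d XOR b) XOR (NOT d IMPLIES NOT d))) over a, b, c, d, e (32 rows)
Evaluate each row (bits = a,b,c,d,e, MSB first):
  row 0 [00000]: ((NOT 0 AND 0) IMPLIES ((NOT 0 XOR 0) XOR (NOT 0 IMPLIES NOT 0))) -> 1
  row 1 [00001]: ((NOT 1 AND 0) IMPLIES ((NOT 0 XOR 0) XOR (NOT 0 IMPLIES NOT 0))) -> 1
  row 2 [00010]: ((NOT 0 AND 0) IMPLIES ((NOT 1 XOR 0) XOR (NOT 1 IMPLIES NOT 1))) -> 1
  row 3 [00011]: ((NOT 1 AND 0) IMPLIES ((NOT 1 XOR 0) XOR (NOT 1 IMPLIES NOT 1))) -> 1
  row 4 [00100]: ((NOT 0 AND 1) IMPLIES ((NOT 0 XOR 0) XOR (NOT 0 IMPLIES NOT 0))) -> 0
  row 5 [00101]: ((NOT 1 AND 1) IMPLIES ((NOT 0 XOR 0) XOR (NOT 0 IMPLIES NOT 0))) -> 1
  row 6 [00110]: ((NOT 0 AND 1) IMPLIES ((NOT 1 XOR 0) XOR (NOT 1 IMPLIES NOT 1))) -> 1
  row 7 [00111]: ((NOT 1 AND 1) IMPLIES ((NOT 1 XOR 0) XOR (NOT 1 IMPLIES NOT 1))) -> 1
  row 8 [01000]: ((NOT 0 AND 0) IMPLIES ((NOT 0 XOR 1) XOR (NOT 0 IMPLIES NOT 0))) -> 1
  row 9 [01001]: ((NOT 1 AND 0) IMPLIES ((NOT 0 XOR 1) XOR (NOT 0 IMPLIES NOT 0))) -> 1
  row 10 [01010]: ((NOT 0 AND 0) IMPLIES ((NOT 1 XOR 1) XOR (NOT 1 IMPLIES NOT 1))) -> 1
  row 11 [01011]: ((NOT 1 AND 0) IMPLIES ((NOT 1 XOR 1) XOR (NOT 1 IMPLIES NOT 1))) -> 1
  row 12 [01100]: ((NOT 0 AND 1) IMPLIES ((NOT 0 XOR 1) XOR (NOT 0 IMPLIES NOT 0))) -> 1
  row 13 [01101]: ((NOT 1 AND 1) IMPLIES ((NOT 0 XOR 1) XOR (NOT 0 IMPLIES NOT 0))) -> 1
  row 14 [01110]: ((NOT 0 AND 1) IMPLIES ((NOT 1 XOR 1) XOR (NOT 1 IMPLIES NOT 1))) -> 0
  row 15 [01111]: ((NOT 1 AND 1) IMPLIES ((NOT 1 XOR 1) XOR (NOT 1 IMPLIES NOT 1))) -> 1
  row 16 [10000]: ((NOT 0 AND 0) IMPLIES ((NOT 0 XOR 0) XOR (NOT 0 IMPLIES NOT 0))) -> 1
  row 17 [10001]: ((NOT 1 AND 0) IMPLIES ((NOT 0 XOR 0) XOR (NOT 0 IMPLIES NOT 0))) -> 1
  row 18 [10010]: ((NOT 0 AND 0) IMPLIES ((NOT 1 XOR 0) XOR (NOT 1 IMPLIES NOT 1))) -> 1
  row 19 [10011]: ((NOT 1 AND 0) IMPLIES ((NOT 1 XOR 0) XOR (NOT 1 IMPLIES NOT 1))) -> 1
  row 20 [10100]: ((NOT 0 AND 1) IMPLIES ((NOT 0 XOR 0) XOR (NOT 0 IMPLIES NOT 0))) -> 0
  row 21 [10101]: ((NOT 1 AND 1) IMPLIES ((NOT 0 XOR 0) XOR (NOT 0 IMPLIES NOT 0))) -> 1
  row 22 [10110]: ((NOT 0 AND 1) IMPLIES ((NOT 1 XOR 0) XOR (NOT 1 IMPLIES NOT 1))) -> 1
  row 23 [10111]: ((NOT 1 AND 1) IMPLIES ((NOT 1 XOR 0) XOR (NOT 1 IMPLIES NOT 1))) -> 1
  row 24 [11000]: ((NOT 0 AND 0) IMPLIES ((NOT 0 XOR 1) XOR (NOT 0 IMPLIES NOT 0))) -> 1
  row 25 [11001]: ((NOT 1 AND 0) IMPLIES ((NOT 0 XOR 1) XOR (NOT 0 IMPLIES NOT 0))) -> 1
  row 26 [11010]: ((NOT 0 AND 0) IMPLIES ((NOT 1 XOR 1) XOR (NOT 1 IMPLIES NOT 1))) -> 1
  row 27 [11011]: ((NOT 1 AND 0) IMPLIES ((NOT 1 XOR 1) XOR (NOT 1 IMPLIES NOT 1))) -> 1
  row 28 [11100]: ((NOT 0 AND 1) IMPLIES ((NOT 0 XOR 1) XOR (NOT 0 IMPLIES NOT 0))) -> 1
  row 29 [11101]: ((NOT 1 AND 1) IMPLIES ((NOT 0 XOR 1) XOR (NOT 0 IMPLIES NOT 0))) -> 1
  row 30 [11110]: ((NOT 0 AND 1) IMPLIES ((NOT 1 XOR 1) XOR (NOT 1 IMPLIES NOT 1))) -> 0
  row 31 [11111]: ((NOT 1 AND 1) IMPLIES ((NOT 1 XOR 1) XOR (NOT 1 IMPLIES NOT 1))) -> 1
Full result column, 4 rows per line (a,b,c fixed per line; d,e runs 00..11 left to right):
  rows 0-3 [a,b,c=000]: 1111  = hex F
  rows 4-7 [a,b,c=001]: 0111  = hex 7
  rows 8-11 [a,b,c=010]: 1111  = hex F
  rows 12-15 [a,b,c=011]: 1101  = hex D
  rows 16-19 [a,b,c=100]: 1111  = hex F
  rows 20-23 [a,b,c=101]: 0111  = hex 7
  rows 24-27 [a,b,c=110]: 1111  = hex F
  rows 28-31 [a,b,c=111]: 1101  = hex D
Output column (row 0 .. row 31) = 11110111111111011111011111111101
Output column grouped in 4s = 1111 0111 1111 1101 1111 0111 1111 1101 = 0xF7FDF7FD
Convert to decimal digit by digit (value = value*16 + digit):
  F -> 15
  15*16 + 7 = 247
  247*16 + 15 (F) = 3967
  3967*16 + 13 (D) = 63485
  63485*16 + 15 (F) = 1015775
  1015775*16 + 7 = 16252407
  16252407*16 + 15 (F) = 260038527
  260038527*16 + 13 (D) = 4160616445
Decimal = 4160616445

4160616445


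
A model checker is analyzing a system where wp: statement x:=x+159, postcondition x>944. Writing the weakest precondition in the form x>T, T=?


Formula: wp(x:=E, P) = P[E/x] (substitute E for x in postcondition)
Step 1: Postcondition: x>944
Step 2: Substitute x+159 for x: x+159>944
Step 3: Solve for x: x > 944-159 = 785

785


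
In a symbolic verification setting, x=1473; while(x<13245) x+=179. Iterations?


Step 1: x goes from 1473 toward 13245 by 179; the body runs while x<13245, so iterations = ceil((bound-start)/step)
Step 2: Distance=11772
Step 3: ceil(11772/179)=66

66


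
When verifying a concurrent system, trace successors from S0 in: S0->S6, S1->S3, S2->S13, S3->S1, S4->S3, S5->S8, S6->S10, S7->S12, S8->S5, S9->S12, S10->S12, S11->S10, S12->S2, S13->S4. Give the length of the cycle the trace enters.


Trace from S0 until a state repeats:
  S0 -> S6 -> S10 -> S12 -> S2 -> S13 -> S4 -> S3 -> S1 -> S3
S3 first seen at step 7, revisited at step 9.
Cycle length = 9 - 7 = 2

2


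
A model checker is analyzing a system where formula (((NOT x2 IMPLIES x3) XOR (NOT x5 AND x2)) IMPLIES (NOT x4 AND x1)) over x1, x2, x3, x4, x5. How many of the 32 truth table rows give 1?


Formula: (((NOT x2 IMPLIES x3) XOR (NOT x5 AND x2)) IMPLIES (NOT x4 AND x1)) over 5 vars (32 rows)
Evaluate each row (x1, x2, x3, x4, x5 as bits, MSB first):
  row 0 [00000]: (((NOT 0 IMPLIES 0) XOR (NOT 0 AND 0)) IMPLIES (NOT 0 AND 0)) -> 1
  row 1 [00001]: (((NOT 0 IMPLIES 0) XOR (NOT 1 AND 0)) IMPLIES (NOT 0 AND 0)) -> 1
  row 2 [00010]: (((NOT 0 IMPLIES 0) XOR (NOT 0 AND 0)) IMPLIES (NOT 1 AND 0)) -> 1
  row 3 [00011]: (((NOT 0 IMPLIES 0) XOR (NOT 1 AND 0)) IMPLIES (NOT 1 AND 0)) -> 1
  row 4 [00100]: (((NOT 0 IMPLIES 1) XOR (NOT 0 AND 0)) IMPLIES (NOT 0 AND 0)) -> 0
  row 5 [00101]: (((NOT 0 IMPLIES 1) XOR (NOT 1 AND 0)) IMPLIES (NOT 0 AND 0)) -> 0
  row 6 [00110]: (((NOT 0 IMPLIES 1) XOR (NOT 0 AND 0)) IMPLIES (NOT 1 AND 0)) -> 0
  row 7 [00111]: (((NOT 0 IMPLIES 1) XOR (NOT 1 AND 0)) IMPLIES (NOT 1 AND 0)) -> 0
  row 8 [01000]: (((NOT 1 IMPLIES 0) XOR (NOT 0 AND 1)) IMPLIES (NOT 0 AND 0)) -> 1
  row 9 [01001]: (((NOT 1 IMPLIES 0) XOR (NOT 1 AND 1)) IMPLIES (NOT 0 AND 0)) -> 0
  row 10 [01010]: (((NOT 1 IMPLIES 0) XOR (NOT 0 AND 1)) IMPLIES (NOT 1 AND 0)) -> 1
  row 11 [01011]: (((NOT 1 IMPLIES 0) XOR (NOT 1 AND 1)) IMPLIES (NOT 1 AND 0)) -> 0
  row 12 [01100]: (((NOT 1 IMPLIES 1) XOR (NOT 0 AND 1)) IMPLIES (NOT 0 AND 0)) -> 1
  row 13 [01101]: (((NOT 1 IMPLIES 1) XOR (NOT 1 AND 1)) IMPLIES (NOT 0 AND 0)) -> 0
  row 14 [01110]: (((NOT 1 IMPLIES 1) XOR (NOT 0 AND 1)) IMPLIES (NOT 1 AND 0)) -> 1
  row 15 [01111]: (((NOT 1 IMPLIES 1) XOR (NOT 1 AND 1)) IMPLIES (NOT 1 AND 0)) -> 0
  row 16 [10000]: (((NOT 0 IMPLIES 0) XOR (NOT 0 AND 0)) IMPLIES (NOT 0 AND 1)) -> 1
  row 17 [10001]: (((NOT 0 IMPLIES 0) XOR (NOT 1 AND 0)) IMPLIES (NOT 0 AND 1)) -> 1
  row 18 [10010]: (((NOT 0 IMPLIES 0) XOR (NOT 0 AND 0)) IMPLIES (NOT 1 AND 1)) -> 1
  row 19 [10011]: (((NOT 0 IMPLIES 0) XOR (NOT 1 AND 0)) IMPLIES (NOT 1 AND 1)) -> 1
  row 20 [10100]: (((NOT 0 IMPLIES 1) XOR (NOT 0 AND 0)) IMPLIES (NOT 0 AND 1)) -> 1
  row 21 [10101]: (((NOT 0 IMPLIES 1) XOR (NOT 1 AND 0)) IMPLIES (NOT 0 AND 1)) -> 1
  row 22 [10110]: (((NOT 0 IMPLIES 1) XOR (NOT 0 AND 0)) IMPLIES (NOT 1 AND 1)) -> 0
  row 23 [10111]: (((NOT 0 IMPLIES 1) XOR (NOT 1 AND 0)) IMPLIES (NOT 1 AND 1)) -> 0
  row 24 [11000]: (((NOT 1 IMPLIES 0) XOR (NOT 0 AND 1)) IMPLIES (NOT 0 AND 1)) -> 1
  row 25 [11001]: (((NOT 1 IMPLIES 0) XOR (NOT 1 AND 1)) IMPLIES (NOT 0 AND 1)) -> 1
  row 26 [11010]: (((NOT 1 IMPLIES 0) XOR (NOT 0 AND 1)) IMPLIES (NOT 1 AND 1)) -> 1
  row 27 [11011]: (((NOT 1 IMPLIES 0) XOR (NOT 1 AND 1)) IMPLIES (NOT 1 AND 1)) -> 0
  row 28 [11100]: (((NOT 1 IMPLIES 1) XOR (NOT 0 AND 1)) IMPLIES (NOT 0 AND 1)) -> 1
  row 29 [11101]: (((NOT 1 IMPLIES 1) XOR (NOT 1 AND 1)) IMPLIES (NOT 0 AND 1)) -> 1
  row 30 [11110]: (((NOT 1 IMPLIES 1) XOR (NOT 0 AND 1)) IMPLIES (NOT 1 AND 1)) -> 1
  row 31 [11111]: (((NOT 1 IMPLIES 1) XOR (NOT 1 AND 1)) IMPLIES (NOT 1 AND 1)) -> 0
Full result column, 8 rows per line (x1,x2 fixed per line; x3,x4,x5 runs 000..111 left to right):
  rows 0-7 [x1,x2=00]: 11110000  (ones: 4)
  rows 8-15 [x1,x2=01]: 10101010  (ones: 4)
  rows 16-23 [x1,x2=10]: 11111100  (ones: 6)
  rows 24-31 [x1,x2=11]: 11101110  (ones: 6)
Count of 1-rows = 4+4+6+6 = 20

20


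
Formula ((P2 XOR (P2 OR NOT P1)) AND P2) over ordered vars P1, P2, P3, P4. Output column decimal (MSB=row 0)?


Formula: ((P2 XOR (P2 OR NOT P1)) AND P2) over P1, P2, P3, P4 (16 rows)
Evaluate each row (bits = P1,P2,P3,P4, MSB first):
  row 0 [0000]: ((0 XOR (0 OR NOT 0)) AND 0) -> 0
  row 1 [0001]: ((0 XOR (0 OR NOT 0)) AND 0) -> 0
  row 2 [0010]: ((0 XOR (0 OR NOT 0)) AND 0) -> 0
  row 3 [0011]: ((0 XOR (0 OR NOT 0)) AND 0) -> 0
  row 4 [0100]: ((1 XOR (1 OR NOT 0)) AND 1) -> 0
  row 5 [0101]: ((1 XOR (1 OR NOT 0)) AND 1) -> 0
  row 6 [0110]: ((1 XOR (1 OR NOT 0)) AND 1) -> 0
  row 7 [0111]: ((1 XOR (1 OR NOT 0)) AND 1) -> 0
  row 8 [1000]: ((0 XOR (0 OR NOT 1)) AND 0) -> 0
  row 9 [1001]: ((0 XOR (0 OR NOT 1)) AND 0) -> 0
  row 10 [1010]: ((0 XOR (0 OR NOT 1)) AND 0) -> 0
  row 11 [1011]: ((0 XOR (0 OR NOT 1)) AND 0) -> 0
  row 12 [1100]: ((1 XOR (1 OR NOT 1)) AND 1) -> 0
  row 13 [1101]: ((1 XOR (1 OR NOT 1)) AND 1) -> 0
  row 14 [1110]: ((1 XOR (1 OR NOT 1)) AND 1) -> 0
  row 15 [1111]: ((1 XOR (1 OR NOT 1)) AND 1) -> 0
Full result column, 4 rows per line (P1,P2 fixed per line; P3,P4 runs 00..11 left to right):
  rows 0-3 [P1,P2=00]: 0000  = hex 0
  rows 4-7 [P1,P2=01]: 0000  = hex 0
  rows 8-11 [P1,P2=10]: 0000  = hex 0
  rows 12-15 [P1,P2=11]: 0000  = hex 0
Output column (row 0 .. row 15) = 0000000000000000
Output column grouped in 4s = 0000 0000 0000 0000 = 0x0000
Convert to decimal digit by digit (value = value*16 + digit):
  0 -> 0
  0*16 + 0 = 0
  0*16 + 0 = 0
  0*16 + 0 = 0
Decimal = 0

0


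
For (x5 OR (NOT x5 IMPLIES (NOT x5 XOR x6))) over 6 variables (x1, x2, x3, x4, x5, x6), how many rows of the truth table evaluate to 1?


Formula: (x5 OR (NOT x5 IMPLIES (NOT x5 XOR x6))) over 6 vars (64 rows)
Evaluate each row (x1, x2, x3, x4, x5, x6 as bits, MSB first):
  row 0 [000000]: (0 OR (NOT 0 IMPLIES (NOT 0 XOR 0))) -> 1
  row 1 [000001]: (0 OR (NOT 0 IMPLIES (NOT 0 XOR 1))) -> 0
  row 2 [000010]: (1 OR (NOT 1 IMPLIES (NOT 1 XOR 0))) -> 1
  row 3 [000011]: (1 OR (NOT 1 IMPLIES (NOT 1 XOR 1))) -> 1
  row 4 [000100]: (0 OR (NOT 0 IMPLIES (NOT 0 XOR 0))) -> 1
  (every remaining row is evaluated the same way; all 64 results are listed next)
Full result column, 8 rows per line (x1,x2,x3 fixed per line; x4,x5,x6 runs 000..111 left to right):
  rows 0-7 [x1,x2,x3=000]: 10111011  (ones: 6)
  rows 8-15 [x1,x2,x3=001]: 10111011  (ones: 6)
  rows 16-23 [x1,x2,x3=010]: 10111011  (ones: 6)
  rows 24-31 [x1,x2,x3=011]: 10111011  (ones: 6)
  rows 32-39 [x1,x2,x3=100]: 10111011  (ones: 6)
  rows 40-47 [x1,x2,x3=101]: 10111011  (ones: 6)
  rows 48-55 [x1,x2,x3=110]: 10111011  (ones: 6)
  rows 56-63 [x1,x2,x3=111]: 10111011  (ones: 6)
Count of 1-rows = 6+6+6+6+6+6+6+6 = 48

48


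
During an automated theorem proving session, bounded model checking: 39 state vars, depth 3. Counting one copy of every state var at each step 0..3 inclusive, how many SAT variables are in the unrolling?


BMC unrolls to depth k, creating one copy of each state var for steps 0..k.
Step count = 3 + 1 = 4 (steps 0 through 3)
Vars per step = 39
Total = 39 * 4 = 156

156


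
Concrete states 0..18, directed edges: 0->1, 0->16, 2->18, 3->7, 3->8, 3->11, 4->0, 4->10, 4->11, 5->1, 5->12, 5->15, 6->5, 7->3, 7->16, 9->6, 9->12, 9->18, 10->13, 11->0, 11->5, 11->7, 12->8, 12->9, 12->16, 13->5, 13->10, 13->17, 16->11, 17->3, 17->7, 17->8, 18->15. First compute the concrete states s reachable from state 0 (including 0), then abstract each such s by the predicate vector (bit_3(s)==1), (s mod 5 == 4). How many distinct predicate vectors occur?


BFS from 0:
Concrete reachable: {0, 1, 3, 5, 6, 7, 8, 9, 11, 12, 15, 16, 18}
Abstract via predicates (bit_3(s)==1), (s mod 5 == 4):
  (0,0) <- {0, 1, 3, 5, 6, 7, 16, 18}
  (1,0) <- {8, 11, 12, 15}
  (1,1) <- {9}
Distinct abstract states = 3

3


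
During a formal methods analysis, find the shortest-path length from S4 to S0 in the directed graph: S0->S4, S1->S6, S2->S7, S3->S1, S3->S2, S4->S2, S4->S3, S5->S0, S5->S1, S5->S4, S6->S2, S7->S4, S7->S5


BFS layer-by-layer from S4:
  dist 0: {S4}
  dist 1: {S2, S3}
  dist 2: {S1, S7}
  dist 3: {S5, S6}
  dist 4: {S0}
  -> S0 reached at distance 4
Shortest path length = 4

4


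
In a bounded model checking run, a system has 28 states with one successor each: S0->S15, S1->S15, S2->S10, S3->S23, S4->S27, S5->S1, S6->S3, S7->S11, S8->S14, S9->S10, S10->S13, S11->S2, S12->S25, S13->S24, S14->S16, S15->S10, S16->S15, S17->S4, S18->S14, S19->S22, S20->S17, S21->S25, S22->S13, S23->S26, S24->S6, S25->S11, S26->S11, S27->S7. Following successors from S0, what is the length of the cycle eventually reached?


Trace from S0 until a state repeats:
  S0 -> S15 -> S10 -> S13 -> S24 -> S6 -> S3 -> S23 -> S26 -> S11 -> S2 -> S10
S10 first seen at step 2, revisited at step 11.
Cycle length = 11 - 2 = 9

9


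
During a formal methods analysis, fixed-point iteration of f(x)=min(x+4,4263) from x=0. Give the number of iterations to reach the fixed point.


Step 1: x=0, cap=4263, increment=4
Step 2: x grows by 4 each step until capped at 4263; fixed point is x=4263
Step 3: iterations = ceil(4263/4) = 1066

1066


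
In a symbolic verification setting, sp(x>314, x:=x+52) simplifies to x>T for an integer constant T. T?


Formula: sp(P, x:=E) = exists old_x. (x = E[old_x/x]) AND P[old_x/x] (old_x is the value of x before the assignment; eliminate old_x by solving x = E[old_x/x] for old_x)
Step 1: Precondition P: x>314, i.e. old_x > 314
Step 2: Assignment gives x = old_x + 52, so old_x = x - 52
Step 3: Substitute into P: x - 52 > 314
Step 4: Simplify: x > 314+52 = 366

366


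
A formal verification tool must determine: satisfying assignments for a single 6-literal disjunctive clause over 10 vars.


Step 1: Total=2^10=1024
Step 2: Unsat when all 6 false: 2^4=16
Step 3: Sat=1024-16=1008

1008


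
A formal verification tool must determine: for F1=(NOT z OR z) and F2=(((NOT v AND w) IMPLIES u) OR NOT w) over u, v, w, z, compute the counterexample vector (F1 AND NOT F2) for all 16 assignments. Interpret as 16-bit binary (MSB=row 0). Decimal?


F1 = (NOT z OR z)
F2 = (((NOT v AND w) IMPLIES u) OR NOT w)
Counterexample to F1=>F2 is where F1=1 and F2=0.
Evaluate each row (bits = u,v,w,z, MSB first):
  row 0 [0000]: F1=1 F2=1 -> F1&~F2 -> 0
  row 1 [0001]: F1=1 F2=1 -> F1&~F2 -> 0
  row 2 [0010]: F1=1 F2=0 -> F1&~F2 -> 1
  row 3 [0011]: F1=1 F2=0 -> F1&~F2 -> 1
  row 4 [0100]: F1=1 F2=1 -> F1&~F2 -> 0
  row 5 [0101]: F1=1 F2=1 -> F1&~F2 -> 0
  row 6 [0110]: F1=1 F2=1 -> F1&~F2 -> 0
  row 7 [0111]: F1=1 F2=1 -> F1&~F2 -> 0
  row 8 [1000]: F1=1 F2=1 -> F1&~F2 -> 0
  row 9 [1001]: F1=1 F2=1 -> F1&~F2 -> 0
  row 10 [1010]: F1=1 F2=1 -> F1&~F2 -> 0
  row 11 [1011]: F1=1 F2=1 -> F1&~F2 -> 0
  row 12 [1100]: F1=1 F2=1 -> F1&~F2 -> 0
  row 13 [1101]: F1=1 F2=1 -> F1&~F2 -> 0
  row 14 [1110]: F1=1 F2=1 -> F1&~F2 -> 0
  row 15 [1111]: F1=1 F2=1 -> F1&~F2 -> 0
Full result column, 4 rows per line (u,v fixed per line; w,z runs 00..11 left to right):
  rows 0-3 [u,v=00]: 0011  = hex 3
  rows 4-7 [u,v=01]: 0000  = hex 0
  rows 8-11 [u,v=10]: 0000  = hex 0
  rows 12-15 [u,v=11]: 0000  = hex 0
Counterexample vector (row 0 .. row 15) = 0011000000000000
Output column grouped in 4s = 0011 0000 0000 0000 = 0x3000
Convert to decimal digit by digit (value = value*16 + digit):
  3 -> 3
  3*16 + 0 = 48
  48*16 + 0 = 768
  768*16 + 0 = 12288
Decimal = 12288

12288


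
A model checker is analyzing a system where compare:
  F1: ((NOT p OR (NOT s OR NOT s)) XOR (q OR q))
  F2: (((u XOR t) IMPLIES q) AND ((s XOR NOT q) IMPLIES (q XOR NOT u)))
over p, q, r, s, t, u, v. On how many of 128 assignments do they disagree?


F1 = ((NOT p OR (NOT s OR NOT s)) XOR (q OR q))
F2 = (((u XOR t) IMPLIES q) AND ((s XOR NOT q) IMPLIES (q XOR NOT u)))
Evaluate both on each of 128 rows (bits = p,q,r,s,t,u,v):
  row 0 [0000000]: F1=1 F2=1 -> 0
  row 1 [0000001]: F1=1 F2=1 -> 0
  row 2 [0000010]: F1=1 F2=0 (differ) -> 1
  row 3 [0000011]: F1=1 F2=0 (differ) -> 1
  row 4 [0000100]: F1=1 F2=0 (differ) -> 1
  (every remaining row is evaluated the same way; all 128 results are listed next)
Full result column, 8 rows per line (p,q,r,s fixed per line; t,u,v runs 000..111 left to right):
  rows 0-7 [p,q,r,s=0000]: 00111111  (ones: 6)
  rows 8-15 [p,q,r,s=0001]: 00111100  (ones: 4)
  rows 16-23 [p,q,r,s=0010]: 00111111  (ones: 6)
  rows 24-31 [p,q,r,s=0011]: 00111100  (ones: 4)
  rows 32-39 [p,q,r,s=0100]: 11111111  (ones: 8)
  rows 40-47 [p,q,r,s=0101]: 00110011  (ones: 4)
  rows 48-55 [p,q,r,s=0110]: 11111111  (ones: 8)
  rows 56-63 [p,q,r,s=0111]: 00110011  (ones: 4)
  rows 64-71 [p,q,r,s=1000]: 00111111  (ones: 6)
  rows 72-79 [p,q,r,s=1001]: 11000011  (ones: 4)
  rows 80-87 [p,q,r,s=1010]: 00111111  (ones: 6)
  rows 88-95 [p,q,r,s=1011]: 11000011  (ones: 4)
  rows 96-103 [p,q,r,s=1100]: 11111111  (ones: 8)
  rows 104-111 [p,q,r,s=1101]: 11001100  (ones: 4)
  rows 112-119 [p,q,r,s=1110]: 11111111  (ones: 8)
  rows 120-127 [p,q,r,s=1111]: 11001100  (ones: 4)
Disagreements = 6+4+6+4+8+4+8+4+6+4+6+4+8+4+8+4 = 88

88


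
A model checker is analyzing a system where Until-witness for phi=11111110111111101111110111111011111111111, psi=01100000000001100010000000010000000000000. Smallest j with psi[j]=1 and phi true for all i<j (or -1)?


(phi U psi) at 0: need smallest j with psi[j]=1 and phi[i]=1 for all i in [0,j).
Scan from step 0:
  step 0: phi=1, psi=0 -> continue
  step 1: psi=1 and phi held for [0,1) -> witness found
Witness step = 1

1


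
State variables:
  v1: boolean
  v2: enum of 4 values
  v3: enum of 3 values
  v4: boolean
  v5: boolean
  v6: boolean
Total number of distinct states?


State space = product of domain sizes of all variables.
Domain sizes:
  v1 (boolean): 2
  v2 (enum of 4 values): 4
  v3 (enum of 3 values): 3
  v4 (boolean): 2
  v5 (boolean): 2
  v6 (boolean): 2
Product = 2 * 4 * 3 * 2 * 2 * 2 = 192

192


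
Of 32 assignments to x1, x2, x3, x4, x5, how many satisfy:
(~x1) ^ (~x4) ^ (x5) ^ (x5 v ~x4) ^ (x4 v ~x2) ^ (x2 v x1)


CNF with 6 clauses over 5 vars (32 assignments).
An assignment satisfies CNF iff every clause has >=1 true literal.
Check each row (bits = x1,x2,x3,x4,x5; clause T/F shown):
  row 0 [00000]: clauses=TTFTTF -> 0
  row 1 [00001]: clauses=TTTTTF -> 0
  row 2 [00010]: clauses=TFFFTF -> 0
  row 3 [00011]: clauses=TFTTTF -> 0
  row 4 [00100]: clauses=TTFTTF -> 0
  row 5 [00101]: clauses=TTTTTF -> 0
  row 6 [00110]: clauses=TFFFTF -> 0
  row 7 [00111]: clauses=TFTTTF -> 0
  row 8 [01000]: clauses=TTFTFT -> 0
  row 9 [01001]: clauses=TTTTFT -> 0
  row 10 [01010]: clauses=TFFFTT -> 0
  row 11 [01011]: clauses=TFTTTT -> 0
  row 12 [01100]: clauses=TTFTFT -> 0
  row 13 [01101]: clauses=TTTTFT -> 0
  row 14 [01110]: clauses=TFFFTT -> 0
  row 15 [01111]: clauses=TFTTTT -> 0
  row 16 [10000]: clauses=FTFTTT -> 0
  row 17 [10001]: clauses=FTTTTT -> 0
  row 18 [10010]: clauses=FFFFTT -> 0
  row 19 [10011]: clauses=FFTTTT -> 0
  row 20 [10100]: clauses=FTFTTT -> 0
  row 21 [10101]: clauses=FTTTTT -> 0
  row 22 [10110]: clauses=FFFFTT -> 0
  row 23 [10111]: clauses=FFTTTT -> 0
  row 24 [11000]: clauses=FTFTFT -> 0
  row 25 [11001]: clauses=FTTTFT -> 0
  row 26 [11010]: clauses=FFFFTT -> 0
  row 27 [11011]: clauses=FFTTTT -> 0
  row 28 [11100]: clauses=FTFTFT -> 0
  row 29 [11101]: clauses=FTTTFT -> 0
  row 30 [11110]: clauses=FFFFTT -> 0
  row 31 [11111]: clauses=FFTTTT -> 0
Full result column, 8 rows per line (x1,x2 fixed per line; x3,x4,x5 runs 000..111 left to right):
  rows 0-7 [x1,x2=00]: 00000000  (ones: 0)
  rows 8-15 [x1,x2=01]: 00000000  (ones: 0)
  rows 16-23 [x1,x2=10]: 00000000  (ones: 0)
  rows 24-31 [x1,x2=11]: 00000000  (ones: 0)
Satisfying assignments = 0+0+0+0 = 0

0


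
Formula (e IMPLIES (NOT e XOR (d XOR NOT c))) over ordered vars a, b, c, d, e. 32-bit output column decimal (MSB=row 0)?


Formula: (e IMPLIES (NOT e XOR (d XOR NOT c))) over a, b, c, d, e (32 rows)
Evaluate each row (bits = a,b,c,d,e, MSB first):
  row 0 [00000]: (0 IMPLIES (NOT 0 XOR (0 XOR NOT 0))) -> 1
  row 1 [00001]: (1 IMPLIES (NOT 1 XOR (0 XOR NOT 0))) -> 1
  row 2 [00010]: (0 IMPLIES (NOT 0 XOR (1 XOR NOT 0))) -> 1
  row 3 [00011]: (1 IMPLIES (NOT 1 XOR (1 XOR NOT 0))) -> 0
  row 4 [00100]: (0 IMPLIES (NOT 0 XOR (0 XOR NOT 1))) -> 1
  row 5 [00101]: (1 IMPLIES (NOT 1 XOR (0 XOR NOT 1))) -> 0
  row 6 [00110]: (0 IMPLIES (NOT 0 XOR (1 XOR NOT 1))) -> 1
  row 7 [00111]: (1 IMPLIES (NOT 1 XOR (1 XOR NOT 1))) -> 1
  row 8 [01000]: (0 IMPLIES (NOT 0 XOR (0 XOR NOT 0))) -> 1
  row 9 [01001]: (1 IMPLIES (NOT 1 XOR (0 XOR NOT 0))) -> 1
  row 10 [01010]: (0 IMPLIES (NOT 0 XOR (1 XOR NOT 0))) -> 1
  row 11 [01011]: (1 IMPLIES (NOT 1 XOR (1 XOR NOT 0))) -> 0
  row 12 [01100]: (0 IMPLIES (NOT 0 XOR (0 XOR NOT 1))) -> 1
  row 13 [01101]: (1 IMPLIES (NOT 1 XOR (0 XOR NOT 1))) -> 0
  row 14 [01110]: (0 IMPLIES (NOT 0 XOR (1 XOR NOT 1))) -> 1
  row 15 [01111]: (1 IMPLIES (NOT 1 XOR (1 XOR NOT 1))) -> 1
  row 16 [10000]: (0 IMPLIES (NOT 0 XOR (0 XOR NOT 0))) -> 1
  row 17 [10001]: (1 IMPLIES (NOT 1 XOR (0 XOR NOT 0))) -> 1
  row 18 [10010]: (0 IMPLIES (NOT 0 XOR (1 XOR NOT 0))) -> 1
  row 19 [10011]: (1 IMPLIES (NOT 1 XOR (1 XOR NOT 0))) -> 0
  row 20 [10100]: (0 IMPLIES (NOT 0 XOR (0 XOR NOT 1))) -> 1
  row 21 [10101]: (1 IMPLIES (NOT 1 XOR (0 XOR NOT 1))) -> 0
  row 22 [10110]: (0 IMPLIES (NOT 0 XOR (1 XOR NOT 1))) -> 1
  row 23 [10111]: (1 IMPLIES (NOT 1 XOR (1 XOR NOT 1))) -> 1
  row 24 [11000]: (0 IMPLIES (NOT 0 XOR (0 XOR NOT 0))) -> 1
  row 25 [11001]: (1 IMPLIES (NOT 1 XOR (0 XOR NOT 0))) -> 1
  row 26 [11010]: (0 IMPLIES (NOT 0 XOR (1 XOR NOT 0))) -> 1
  row 27 [11011]: (1 IMPLIES (NOT 1 XOR (1 XOR NOT 0))) -> 0
  row 28 [11100]: (0 IMPLIES (NOT 0 XOR (0 XOR NOT 1))) -> 1
  row 29 [11101]: (1 IMPLIES (NOT 1 XOR (0 XOR NOT 1))) -> 0
  row 30 [11110]: (0 IMPLIES (NOT 0 XOR (1 XOR NOT 1))) -> 1
  row 31 [11111]: (1 IMPLIES (NOT 1 XOR (1 XOR NOT 1))) -> 1
Full result column, 4 rows per line (a,b,c fixed per line; d,e runs 00..11 left to right):
  rows 0-3 [a,b,c=000]: 1110  = hex E
  rows 4-7 [a,b,c=001]: 1011  = hex B
  rows 8-11 [a,b,c=010]: 1110  = hex E
  rows 12-15 [a,b,c=011]: 1011  = hex B
  rows 16-19 [a,b,c=100]: 1110  = hex E
  rows 20-23 [a,b,c=101]: 1011  = hex B
  rows 24-27 [a,b,c=110]: 1110  = hex E
  rows 28-31 [a,b,c=111]: 1011  = hex B
Output column (row 0 .. row 31) = 11101011111010111110101111101011
Output column grouped in 4s = 1110 1011 1110 1011 1110 1011 1110 1011 = 0xEBEBEBEB
Convert to decimal digit by digit (value = value*16 + digit):
  E -> 14
  14*16 + 11 (B) = 235
  235*16 + 14 (E) = 3774
  3774*16 + 11 (B) = 60395
  60395*16 + 14 (E) = 966334
  966334*16 + 11 (B) = 15461355
  15461355*16 + 14 (E) = 247381694
  247381694*16 + 11 (B) = 3958107115
Decimal = 3958107115

3958107115


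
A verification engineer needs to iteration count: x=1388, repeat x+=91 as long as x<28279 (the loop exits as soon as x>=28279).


Step 1: x goes from 1388 toward 28279 by 91; the body runs while x<28279, so iterations = ceil((bound-start)/step)
Step 2: Distance=26891
Step 3: ceil(26891/91)=296

296


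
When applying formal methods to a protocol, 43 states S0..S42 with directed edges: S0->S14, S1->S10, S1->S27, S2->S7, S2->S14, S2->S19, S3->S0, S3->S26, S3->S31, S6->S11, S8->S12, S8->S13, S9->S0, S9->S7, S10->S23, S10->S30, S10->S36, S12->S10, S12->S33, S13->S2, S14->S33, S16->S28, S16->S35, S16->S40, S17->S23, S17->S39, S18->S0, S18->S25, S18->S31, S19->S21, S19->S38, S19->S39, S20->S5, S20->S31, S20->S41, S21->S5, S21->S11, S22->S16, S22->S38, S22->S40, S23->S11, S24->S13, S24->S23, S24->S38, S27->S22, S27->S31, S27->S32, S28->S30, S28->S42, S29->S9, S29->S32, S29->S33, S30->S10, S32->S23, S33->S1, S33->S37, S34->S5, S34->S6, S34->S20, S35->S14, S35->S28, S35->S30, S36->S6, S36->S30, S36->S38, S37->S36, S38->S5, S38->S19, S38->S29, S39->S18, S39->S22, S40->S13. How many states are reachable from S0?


BFS from S0:
  layer 0: {S0}
  layer 1: {S14}
  layer 2: {S33}
  layer 3: {S1, S37}
  layer 4: {S10, S27, S36}
  layer 5: {S6, S22, S23, S30, S31, S32, S38}
  layer 6: {S5, S11, S16, S19, S29, S40}
  layer 7: {S9, S13, S21, S28, S35, S39}
  layer 8: {S2, S7, S18, S42}
  layer 9: {S25}
Reachable set: {S0, S1, S2, S5, S6, S7, S9, S10, S11, S13, S14, S16, S18, S19, S21, S22, S23, S25, S27, S28, S29, S30, S31, S32, S33, S35, S36, S37, S38, S39, S40, S42}
Count = 32

32


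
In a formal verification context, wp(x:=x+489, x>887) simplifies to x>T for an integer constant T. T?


Formula: wp(x:=E, P) = P[E/x] (substitute E for x in postcondition)
Step 1: Postcondition: x>887
Step 2: Substitute x+489 for x: x+489>887
Step 3: Solve for x: x > 887-489 = 398

398


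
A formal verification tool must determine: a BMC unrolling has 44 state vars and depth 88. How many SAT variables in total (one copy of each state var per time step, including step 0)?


BMC unrolls to depth k, creating one copy of each state var for steps 0..k.
Step count = 88 + 1 = 89 (steps 0 through 88)
Vars per step = 44
Total = 44 * 89 = 3916

3916


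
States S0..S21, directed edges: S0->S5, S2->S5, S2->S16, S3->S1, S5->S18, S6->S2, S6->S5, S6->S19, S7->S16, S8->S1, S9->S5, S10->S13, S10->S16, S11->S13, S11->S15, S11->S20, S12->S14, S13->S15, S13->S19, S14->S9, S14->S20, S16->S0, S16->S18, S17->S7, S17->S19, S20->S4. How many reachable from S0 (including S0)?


BFS from S0:
  layer 0: {S0}
  layer 1: {S5}
  layer 2: {S18}
Reachable set: {S0, S5, S18}
Count = 3

3


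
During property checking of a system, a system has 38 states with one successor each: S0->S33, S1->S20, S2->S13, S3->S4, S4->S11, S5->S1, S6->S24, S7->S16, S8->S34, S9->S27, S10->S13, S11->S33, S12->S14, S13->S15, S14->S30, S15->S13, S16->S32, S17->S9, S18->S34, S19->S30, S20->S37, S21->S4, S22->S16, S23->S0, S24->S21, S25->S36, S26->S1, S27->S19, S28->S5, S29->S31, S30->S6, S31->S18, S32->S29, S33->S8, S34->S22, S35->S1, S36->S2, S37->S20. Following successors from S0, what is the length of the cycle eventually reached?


Trace from S0 until a state repeats:
  S0 -> S33 -> S8 -> S34 -> S22 -> S16 -> S32 -> S29 -> S31 -> S18 -> S34
S34 first seen at step 3, revisited at step 10.
Cycle length = 10 - 3 = 7

7


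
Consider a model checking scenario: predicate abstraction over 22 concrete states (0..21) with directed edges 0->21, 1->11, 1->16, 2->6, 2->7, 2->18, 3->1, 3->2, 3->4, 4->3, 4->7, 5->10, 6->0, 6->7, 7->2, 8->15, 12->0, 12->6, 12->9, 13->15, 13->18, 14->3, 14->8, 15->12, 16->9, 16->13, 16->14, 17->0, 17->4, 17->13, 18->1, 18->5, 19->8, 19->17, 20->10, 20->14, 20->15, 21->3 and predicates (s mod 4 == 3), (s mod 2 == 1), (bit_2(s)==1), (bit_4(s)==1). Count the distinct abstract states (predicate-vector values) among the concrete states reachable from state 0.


BFS from 0:
Concrete reachable: {0, 1, 2, 3, 4, 5, 6, 7, 8, 9, 10, 11, 12, 13, 14, 15, 16, 18, 21}
Abstract via predicates (s mod 4 == 3), (s mod 2 == 1), (bit_2(s)==1), (bit_4(s)==1):
  (0,0,0,0) <- {0, 2, 8, 10}
  (0,0,0,1) <- {16, 18}
  (0,0,1,0) <- {4, 6, 12, 14}
  (0,1,0,0) <- {1, 9}
  (0,1,1,0) <- {5, 13}
  (0,1,1,1) <- {21}
  (1,1,0,0) <- {3, 11}
  (1,1,1,0) <- {7, 15}
Distinct abstract states = 8

8


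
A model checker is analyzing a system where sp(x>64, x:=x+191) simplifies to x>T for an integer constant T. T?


Formula: sp(P, x:=E) = exists old_x. (x = E[old_x/x]) AND P[old_x/x] (old_x is the value of x before the assignment; eliminate old_x by solving x = E[old_x/x] for old_x)
Step 1: Precondition P: x>64, i.e. old_x > 64
Step 2: Assignment gives x = old_x + 191, so old_x = x - 191
Step 3: Substitute into P: x - 191 > 64
Step 4: Simplify: x > 64+191 = 255

255


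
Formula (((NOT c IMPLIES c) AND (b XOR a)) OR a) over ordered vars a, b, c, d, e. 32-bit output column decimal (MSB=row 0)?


Formula: (((NOT c IMPLIES c) AND (b XOR a)) OR a) over a, b, c, d, e (32 rows)
Evaluate each row (bits = a,b,c,d,e, MSB first):
  row 0 [00000]: (((NOT 0 IMPLIES 0) AND (0 XOR 0)) OR 0) -> 0
  row 1 [00001]: (((NOT 0 IMPLIES 0) AND (0 XOR 0)) OR 0) -> 0
  row 2 [00010]: (((NOT 0 IMPLIES 0) AND (0 XOR 0)) OR 0) -> 0
  row 3 [00011]: (((NOT 0 IMPLIES 0) AND (0 XOR 0)) OR 0) -> 0
  row 4 [00100]: (((NOT 1 IMPLIES 1) AND (0 XOR 0)) OR 0) -> 0
  row 5 [00101]: (((NOT 1 IMPLIES 1) AND (0 XOR 0)) OR 0) -> 0
  row 6 [00110]: (((NOT 1 IMPLIES 1) AND (0 XOR 0)) OR 0) -> 0
  row 7 [00111]: (((NOT 1 IMPLIES 1) AND (0 XOR 0)) OR 0) -> 0
  row 8 [01000]: (((NOT 0 IMPLIES 0) AND (1 XOR 0)) OR 0) -> 0
  row 9 [01001]: (((NOT 0 IMPLIES 0) AND (1 XOR 0)) OR 0) -> 0
  row 10 [01010]: (((NOT 0 IMPLIES 0) AND (1 XOR 0)) OR 0) -> 0
  row 11 [01011]: (((NOT 0 IMPLIES 0) AND (1 XOR 0)) OR 0) -> 0
  row 12 [01100]: (((NOT 1 IMPLIES 1) AND (1 XOR 0)) OR 0) -> 1
  row 13 [01101]: (((NOT 1 IMPLIES 1) AND (1 XOR 0)) OR 0) -> 1
  row 14 [01110]: (((NOT 1 IMPLIES 1) AND (1 XOR 0)) OR 0) -> 1
  row 15 [01111]: (((NOT 1 IMPLIES 1) AND (1 XOR 0)) OR 0) -> 1
  row 16 [10000]: (((NOT 0 IMPLIES 0) AND (0 XOR 1)) OR 1) -> 1
  row 17 [10001]: (((NOT 0 IMPLIES 0) AND (0 XOR 1)) OR 1) -> 1
  row 18 [10010]: (((NOT 0 IMPLIES 0) AND (0 XOR 1)) OR 1) -> 1
  row 19 [10011]: (((NOT 0 IMPLIES 0) AND (0 XOR 1)) OR 1) -> 1
  row 20 [10100]: (((NOT 1 IMPLIES 1) AND (0 XOR 1)) OR 1) -> 1
  row 21 [10101]: (((NOT 1 IMPLIES 1) AND (0 XOR 1)) OR 1) -> 1
  row 22 [10110]: (((NOT 1 IMPLIES 1) AND (0 XOR 1)) OR 1) -> 1
  row 23 [10111]: (((NOT 1 IMPLIES 1) AND (0 XOR 1)) OR 1) -> 1
  row 24 [11000]: (((NOT 0 IMPLIES 0) AND (1 XOR 1)) OR 1) -> 1
  row 25 [11001]: (((NOT 0 IMPLIES 0) AND (1 XOR 1)) OR 1) -> 1
  row 26 [11010]: (((NOT 0 IMPLIES 0) AND (1 XOR 1)) OR 1) -> 1
  row 27 [11011]: (((NOT 0 IMPLIES 0) AND (1 XOR 1)) OR 1) -> 1
  row 28 [11100]: (((NOT 1 IMPLIES 1) AND (1 XOR 1)) OR 1) -> 1
  row 29 [11101]: (((NOT 1 IMPLIES 1) AND (1 XOR 1)) OR 1) -> 1
  row 30 [11110]: (((NOT 1 IMPLIES 1) AND (1 XOR 1)) OR 1) -> 1
  row 31 [11111]: (((NOT 1 IMPLIES 1) AND (1 XOR 1)) OR 1) -> 1
Full result column, 4 rows per line (a,b,c fixed per line; d,e runs 00..11 left to right):
  rows 0-3 [a,b,c=000]: 0000  = hex 0
  rows 4-7 [a,b,c=001]: 0000  = hex 0
  rows 8-11 [a,b,c=010]: 0000  = hex 0
  rows 12-15 [a,b,c=011]: 1111  = hex F
  rows 16-19 [a,b,c=100]: 1111  = hex F
  rows 20-23 [a,b,c=101]: 1111  = hex F
  rows 24-27 [a,b,c=110]: 1111  = hex F
  rows 28-31 [a,b,c=111]: 1111  = hex F
Output column (row 0 .. row 31) = 00000000000011111111111111111111
Output column grouped in 4s = 0000 0000 0000 1111 1111 1111 1111 1111 = 0x000FFFFF
Convert to decimal digit by digit (value = value*16 + digit):
  0 -> 0
  0*16 + 0 = 0
  0*16 + 0 = 0
  0*16 + 15 (F) = 15
  15*16 + 15 (F) = 255
  255*16 + 15 (F) = 4095
  4095*16 + 15 (F) = 65535
  65535*16 + 15 (F) = 1048575
Decimal = 1048575

1048575
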